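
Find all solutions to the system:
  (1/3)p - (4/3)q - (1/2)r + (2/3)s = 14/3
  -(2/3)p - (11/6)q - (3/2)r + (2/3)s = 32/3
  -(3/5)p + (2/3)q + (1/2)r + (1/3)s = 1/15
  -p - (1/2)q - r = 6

infinitely many solutions

Row-reduce:
R1 ← R1 / (1/3).
R2 ← R2 + 2/3·R1.
R3 ← R3 + 3/5·R1.
R4 ← R4 + 1·R1.
R2 ← R2 / (-9/2).
R1 ← R1 + 4·R2.
R3 ← R3 + 26/15·R2.
R4 ← R4 + 9/2·R2.
R3 ← R3 / (76/135).
R1 ← R1 − 13/18·R3.
R2 ← R2 − 5/9·R3.
Rank is 3 with 4 unknowns, leaving s free.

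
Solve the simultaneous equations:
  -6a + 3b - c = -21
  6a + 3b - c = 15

infinitely many solutions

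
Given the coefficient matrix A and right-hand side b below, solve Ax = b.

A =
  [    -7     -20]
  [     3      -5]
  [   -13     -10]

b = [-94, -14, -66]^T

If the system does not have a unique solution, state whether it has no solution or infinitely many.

Row-reduce the augmented matrix:
R1 ← R1 / (-7).
R2 ← R2 − 3·R1.
R3 ← R3 + 13·R1.
R2 ← R2 / (-95/7).
R1 ← R1 − 20/7·R2.
R3 ← R3 − 190/7·R2.
R3 reduces to 0 = 0, so the extra equation is consistent.
Reading off the reduced rows gives x_1 = 2, x_2 = 4.

x_1 = 2, x_2 = 4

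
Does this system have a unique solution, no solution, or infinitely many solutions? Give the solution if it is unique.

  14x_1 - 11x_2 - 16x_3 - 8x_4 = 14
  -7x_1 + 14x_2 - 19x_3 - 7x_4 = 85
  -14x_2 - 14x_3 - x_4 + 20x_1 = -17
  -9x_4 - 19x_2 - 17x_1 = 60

x_1 = -3, x_2 = 0, x_3 = -3, x_4 = -1

Row-reduce the augmented matrix:
R1 ← R1 / (14).
R2 ← R2 + 7·R1.
R3 ← R3 − 20·R1.
R4 ← R4 + 17·R1.
R2 ← R2 / (17/2).
R1 ← R1 + 11/14·R2.
R3 ← R3 − 12/7·R2.
R4 ← R4 + 453/14·R2.
R3 ← R3 / (1702/119).
R1 ← R1 + 433/119·R3.
R2 ← R2 + 54/17·R3.
R4 ← R4 + 14543/119·R3.
R4 ← R4 / (80805/1702).
R1 ← R1 − 2773/1702·R4.
R2 ← R2 − 1289/851·R4.
R3 ← R3 − 1505/1702·R4.
Reading off the reduced rows gives x_1 = -3, x_2 = 0, x_3 = -3, x_4 = -1.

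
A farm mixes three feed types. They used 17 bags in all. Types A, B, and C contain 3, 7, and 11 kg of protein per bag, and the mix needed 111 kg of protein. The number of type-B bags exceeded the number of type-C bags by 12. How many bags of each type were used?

type-A bags: 3, type-B bags: 13, type-C bags: 1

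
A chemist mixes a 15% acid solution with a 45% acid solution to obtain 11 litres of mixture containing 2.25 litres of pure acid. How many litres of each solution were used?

litres of solution A: 9, litres of solution B: 2

Let a = litres of solution A, b = litres of solution B.
  a + b = 11
  (3/20)a + (9/20)b = 9/4
From equation 1: a = 11 − b.
Substitute into equation 2 and solve: b = 2.
Then a = 9.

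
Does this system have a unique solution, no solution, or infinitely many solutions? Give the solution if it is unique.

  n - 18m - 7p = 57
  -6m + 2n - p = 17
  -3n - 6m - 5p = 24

Row-reduce:
R1 ← R1 / (-18).
R2 ← R2 + 6·R1.
R3 ← R3 + 6·R1.
R2 ← R2 / (5/3).
R1 ← R1 + 1/18·R2.
R3 ← R3 + 10/3·R2.
Row 3 reduces to 0 = 1, a contradiction. The system is inconsistent.

no solution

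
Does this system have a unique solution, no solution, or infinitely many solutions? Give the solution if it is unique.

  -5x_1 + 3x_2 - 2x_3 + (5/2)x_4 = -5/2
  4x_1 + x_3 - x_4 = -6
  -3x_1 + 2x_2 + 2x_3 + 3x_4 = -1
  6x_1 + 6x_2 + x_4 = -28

no solution

Row-reduce:
R1 ← R1 / (-5).
R2 ← R2 − 4·R1.
R3 ← R3 + 3·R1.
R4 ← R4 − 6·R1.
R2 ← R2 / (12/5).
R1 ← R1 + 3/5·R2.
R3 ← R3 − 1/5·R2.
R4 ← R4 − 48/5·R2.
R3 ← R3 / (13/4).
R1 ← R1 − 1/4·R3.
R2 ← R2 + 1/4·R3.
Row 4 reduces to 0 = 1, a contradiction. The system is inconsistent.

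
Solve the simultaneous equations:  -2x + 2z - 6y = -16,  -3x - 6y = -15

infinitely many solutions

Row-reduce:
R1 ← R1 / (-2).
R2 ← R2 + 3·R1.
R2 ← R2 / (3).
R1 ← R1 − 3·R2.
Rank is 2 with 3 unknowns, leaving z free.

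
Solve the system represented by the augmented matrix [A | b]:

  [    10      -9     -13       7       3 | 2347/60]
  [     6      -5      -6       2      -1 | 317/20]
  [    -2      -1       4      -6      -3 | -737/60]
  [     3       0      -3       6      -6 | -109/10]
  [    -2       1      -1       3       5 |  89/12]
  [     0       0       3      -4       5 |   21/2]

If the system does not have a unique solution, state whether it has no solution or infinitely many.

x_1 = 5/3, x_2 = 3/4, x_3 = -5/2, x_4 = -3/2, x_5 = 12/5

Row-reduce the augmented matrix:
R1 ← R1 / (10).
R2 ← R2 − 6·R1.
R3 ← R3 + 2·R1.
R4 ← R4 − 3·R1.
R5 ← R5 + 2·R1.
R2 ← R2 / (2/5).
R1 ← R1 + 9/10·R2.
R3 ← R3 + 14/5·R2.
R4 ← R4 − 27/10·R2.
R5 ← R5 + 4/5·R2.
R3 ← R3 / (14).
R1 ← R1 − 11/4·R3.
R2 ← R2 − 9/2·R3.
R4 ← R4 + 45/4·R3.
R6 ← R6 − 3·R3.
R4 ← R4 / (75/28).
R1 ← R1 + 9/28·R4.
R2 ← R2 − 13/14·R4.
R3 ← R3 + 10/7·R4.
R6 ← R6 − 2/7·R4.
Swap R5 and R6.
R5 ← R5 / (258/25).
R1 ← R1 + 59/25·R5.
R2 ← R2 − 51/25·R5.
R3 ← R3 + 23/5·R5.
R4 ← R4 + 53/25·R5.
R6 reduces to 0 = 0, so the extra equation is consistent.
Reading off the reduced rows gives x_1 = 5/3, x_2 = 3/4, x_3 = -5/2, x_4 = -3/2, x_5 = 12/5.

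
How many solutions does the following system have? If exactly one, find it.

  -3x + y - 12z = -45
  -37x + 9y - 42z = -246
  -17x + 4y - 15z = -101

no solution

Row-reduce:
R1 ← R1 / (-3).
R2 ← R2 + 37·R1.
R3 ← R3 + 17·R1.
R2 ← R2 / (-10/3).
R1 ← R1 + 1/3·R2.
R3 ← R3 + 5/3·R2.
Row 3 reduces to 0 = -1/2, a contradiction. The system is inconsistent.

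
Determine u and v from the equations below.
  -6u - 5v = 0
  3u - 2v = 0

u = 0, v = 0

Row-reduce the augmented matrix:
R1 ← R1 / (-6).
R2 ← R2 − 3·R1.
R2 ← R2 / (-9/2).
R1 ← R1 − 5/6·R2.
Reading off the reduced rows gives u = 0, v = 0.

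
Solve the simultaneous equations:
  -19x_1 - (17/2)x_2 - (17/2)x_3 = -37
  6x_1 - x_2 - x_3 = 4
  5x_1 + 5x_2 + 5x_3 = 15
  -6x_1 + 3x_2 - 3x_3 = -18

Row-reduce:
R1 ← R1 / (-19).
R2 ← R2 − 6·R1.
R3 ← R3 − 5·R1.
R4 ← R4 + 6·R1.
R2 ← R2 / (-70/19).
R1 ← R1 − 17/38·R2.
R3 ← R3 − 105/38·R2.
R4 ← R4 − 108/19·R2.
Swap R3 and R4.
R3 ← R3 / (-6).
R2 ← R2 − 1·R3.
Row 4 reduces to 0 = -1/2, a contradiction. The system is inconsistent.

no solution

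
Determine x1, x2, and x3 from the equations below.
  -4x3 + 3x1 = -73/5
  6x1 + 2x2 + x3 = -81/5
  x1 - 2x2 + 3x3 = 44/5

x1 = -11/5, x2 = -5/2, x3 = 2

Row-reduce the augmented matrix:
R1 ← R1 / (3).
R2 ← R2 − 6·R1.
R3 ← R3 − 1·R1.
R2 ← R2 / (2).
R3 ← R3 + 2·R2.
R3 ← R3 / (40/3).
R1 ← R1 + 4/3·R3.
R2 ← R2 − 9/2·R3.
Reading off the reduced rows gives x1 = -11/5, x2 = -5/2, x3 = 2.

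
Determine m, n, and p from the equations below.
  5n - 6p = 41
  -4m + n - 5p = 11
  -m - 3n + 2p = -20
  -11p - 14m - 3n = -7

Row-reduce the augmented matrix:
Swap R1 and R2.
R1 ← R1 / (-4).
R3 ← R3 + 1·R1.
R4 ← R4 + 14·R1.
R2 ← R2 / (5).
R1 ← R1 + 1/4·R2.
R3 ← R3 + 13/4·R2.
R4 ← R4 + 13/2·R2.
R3 ← R3 / (-13/20).
R1 ← R1 − 19/20·R3.
R2 ← R2 + 6/5·R3.
R4 ← R4 + 13/10·R3.
R4 reduces to 0 = 0, so the extra equation is consistent.
Reading off the reduced rows gives m = 5, n = 1, p = -6.

m = 5, n = 1, p = -6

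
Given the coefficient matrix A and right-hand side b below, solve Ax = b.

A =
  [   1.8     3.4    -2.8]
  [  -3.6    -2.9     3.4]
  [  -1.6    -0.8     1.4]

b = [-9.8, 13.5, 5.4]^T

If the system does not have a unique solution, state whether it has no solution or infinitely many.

x_1 = -2, x_2 = -1, x_3 = 1

Row-reduce the augmented matrix:
R1 ← R1 / (9/5).
R2 ← R2 + 18/5·R1.
R3 ← R3 + 8/5·R1.
R2 ← R2 / (39/10).
R1 ← R1 − 17/9·R2.
R3 ← R3 − 20/9·R2.
R3 ← R3 / (289/1755).
R1 ← R1 + 172/351·R3.
R2 ← R2 + 22/39·R3.
Reading off the reduced rows gives x_1 = -2, x_2 = -1, x_3 = 1.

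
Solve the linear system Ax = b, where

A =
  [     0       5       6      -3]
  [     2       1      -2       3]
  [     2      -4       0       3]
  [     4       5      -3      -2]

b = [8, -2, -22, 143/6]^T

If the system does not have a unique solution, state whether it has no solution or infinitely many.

x_1 = -1, x_2 = 3, x_3 = -5/2, x_4 = -8/3

Row-reduce the augmented matrix:
Swap R1 and R2.
R1 ← R1 / (2).
R3 ← R3 − 2·R1.
R4 ← R4 − 4·R1.
R2 ← R2 / (5).
R1 ← R1 − 1/2·R2.
R3 ← R3 + 5·R2.
R4 ← R4 − 3·R2.
R3 ← R3 / (8).
R1 ← R1 + 8/5·R3.
R2 ← R2 − 6/5·R3.
R4 ← R4 + 13/5·R3.
R4 ← R4 / (-287/40).
R1 ← R1 − 6/5·R4.
R2 ← R2 + 3/20·R4.
R3 ← R3 + 3/8·R4.
Reading off the reduced rows gives x_1 = -1, x_2 = 3, x_3 = -5/2, x_4 = -8/3.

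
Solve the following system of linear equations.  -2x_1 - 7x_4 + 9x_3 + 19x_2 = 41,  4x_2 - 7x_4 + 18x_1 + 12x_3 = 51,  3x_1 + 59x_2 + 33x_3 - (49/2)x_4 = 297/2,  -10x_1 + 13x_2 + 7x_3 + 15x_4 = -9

Row-reduce:
R1 ← R1 / (-2).
R2 ← R2 − 18·R1.
R3 ← R3 − 3·R1.
R4 ← R4 + 10·R1.
R2 ← R2 / (175).
R1 ← R1 + 19/2·R2.
R3 ← R3 − 175/2·R2.
R4 ← R4 + 82·R2.
Swap R3 and R4.
R3 ← R3 / (976/175).
R1 ← R1 − 96/175·R3.
R2 ← R2 − 93/175·R3.
Rank is 3 with 4 unknowns, leaving x_4 free.

infinitely many solutions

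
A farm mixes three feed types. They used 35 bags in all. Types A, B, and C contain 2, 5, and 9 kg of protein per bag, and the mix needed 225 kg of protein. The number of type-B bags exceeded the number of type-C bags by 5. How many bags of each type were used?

Let a = type-A bags, b = type-B bags, c = type-C bags.
  a + c + b = 35
  2a + 5b + 9c = 225
  b - c = 5
Row-reduce the augmented matrix:
R2 ← R2 − 2·R1.
R2 ← R2 / (3).
R1 ← R1 − 1·R2.
R3 ← R3 − 1·R2.
R3 ← R3 / (-10/3).
R1 ← R1 + 4/3·R3.
R2 ← R2 − 7/3·R3.
Reading off the reduced rows gives a = 2, b = 19, c = 14.

type-A bags: 2, type-B bags: 19, type-C bags: 14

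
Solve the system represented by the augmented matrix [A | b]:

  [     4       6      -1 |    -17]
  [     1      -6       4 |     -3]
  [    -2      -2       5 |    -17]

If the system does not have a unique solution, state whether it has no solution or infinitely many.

x_1 = -1, x_2 = -3, x_3 = -5

Row-reduce the augmented matrix:
R1 ← R1 / (4).
R2 ← R2 − 1·R1.
R3 ← R3 + 2·R1.
R2 ← R2 / (-15/2).
R1 ← R1 − 3/2·R2.
R3 ← R3 − 1·R2.
R3 ← R3 / (76/15).
R1 ← R1 − 3/5·R3.
R2 ← R2 + 17/30·R3.
Reading off the reduced rows gives x_1 = -1, x_2 = -3, x_3 = -5.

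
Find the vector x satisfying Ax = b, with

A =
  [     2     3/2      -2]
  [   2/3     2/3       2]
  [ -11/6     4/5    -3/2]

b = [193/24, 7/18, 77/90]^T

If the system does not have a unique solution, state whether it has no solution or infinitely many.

Row-reduce the augmented matrix:
R1 ← R1 / (2).
R2 ← R2 − 2/3·R1.
R3 ← R3 + 11/6·R1.
R2 ← R2 / (1/6).
R1 ← R1 − 3/4·R2.
R3 ← R3 − 87/40·R2.
R3 ← R3 / (-572/15).
R1 ← R1 + 13·R3.
R2 ← R2 − 16·R3.
Reading off the reduced rows gives x_1 = 4/3, x_2 = 9/4, x_3 = -1.

x_1 = 4/3, x_2 = 9/4, x_3 = -1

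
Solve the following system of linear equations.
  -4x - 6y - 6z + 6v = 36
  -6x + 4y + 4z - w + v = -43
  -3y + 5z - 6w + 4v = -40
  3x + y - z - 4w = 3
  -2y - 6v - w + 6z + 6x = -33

Row-reduce the augmented matrix:
R1 ← R1 / (-4).
R2 ← R2 + 6·R1.
R4 ← R4 − 3·R1.
R5 ← R5 − 6·R1.
R2 ← R2 / (13).
R1 ← R1 − 3/2·R2.
R3 ← R3 + 3·R2.
R4 ← R4 + 7/2·R2.
R5 ← R5 + 11·R2.
R3 ← R3 / (8).
R2 ← R2 − 1·R3.
R4 ← R4 + 2·R3.
R5 ← R5 − 8·R3.
R4 ← R4 / (-303/52).
R1 ← R1 − 3/26·R4.
R2 ← R2 − 73/104·R4.
R3 ← R3 + 81/104·R4.
R5 ← R5 − 57/13·R4.
R5 ← R5 / (-379/101).
R1 ← R1 + 105/202·R5.
R2 ← R2 + 217/404·R5.
R3 ← R3 + 47/404·R5.
R4 ← R4 + 50/101·R5.
Reading off the reduced rows gives x = 3, y = 0, z = -6, w = 3, v = 2.

x = 3, y = 0, z = -6, w = 3, v = 2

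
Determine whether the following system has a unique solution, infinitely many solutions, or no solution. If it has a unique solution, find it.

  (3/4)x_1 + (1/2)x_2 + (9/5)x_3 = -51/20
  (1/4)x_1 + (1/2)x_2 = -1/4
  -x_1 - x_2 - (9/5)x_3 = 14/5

infinitely many solutions

Row-reduce:
R1 ← R1 / (3/4).
R2 ← R2 − 1/4·R1.
R3 ← R3 + 1·R1.
R2 ← R2 / (1/3).
R1 ← R1 − 2/3·R2.
R3 ← R3 + 1/3·R2.
Rank is 2 with 3 unknowns, leaving x_3 free.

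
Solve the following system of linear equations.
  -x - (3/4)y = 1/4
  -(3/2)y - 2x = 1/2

infinitely many solutions

Row-reduce:
R1 ← R1 / (-1).
R2 ← R2 + 2·R1.
Rank is 1 with 2 unknowns, leaving y free.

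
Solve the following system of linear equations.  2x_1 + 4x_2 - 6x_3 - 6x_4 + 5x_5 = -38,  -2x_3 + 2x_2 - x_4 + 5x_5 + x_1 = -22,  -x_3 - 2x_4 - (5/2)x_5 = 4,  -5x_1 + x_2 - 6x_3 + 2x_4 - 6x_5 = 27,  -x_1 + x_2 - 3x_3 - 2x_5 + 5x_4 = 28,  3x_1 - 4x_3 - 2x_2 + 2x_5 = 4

Row-reduce:
R1 ← R1 / (2).
R2 ← R2 − 1·R1.
R4 ← R4 + 5·R1.
R5 ← R5 + 1·R1.
R6 ← R6 − 3·R1.
Swap R2 and R4.
R2 ← R2 / (11).
R1 ← R1 − 2·R2.
R5 ← R5 − 3·R2.
R6 ← R6 + 8·R2.
R3 ← R3 / (-1).
R1 ← R1 − 9/11·R3.
R2 ← R2 + 21/11·R3.
R4 ← R4 − 1·R3.
R5 ← R5 + 3/11·R3.
R6 ← R6 + 113/11·R3.
Swap R4 and R5.
R4 ← R4 / (67/11).
R1 ← R1 + 25/11·R4.
R2 ← R2 − 29/11·R4.
R3 ← R3 − 2·R4.
R6 ← R6 − 221/11·R4.
Swap R5 and R6.
R5 ← R5 / (3599/134).
R1 ← R1 + 127/134·R5.
R2 ← R2 − 753/134·R5.
R3 ← R3 − 361/134·R5.
R4 ← R4 + 13/134·R5.
Row 6 reduces to 0 = 1, a contradiction. The system is inconsistent.

no solution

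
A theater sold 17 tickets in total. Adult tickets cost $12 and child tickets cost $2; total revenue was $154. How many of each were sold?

adult tickets: 12, child tickets: 5

Let a = adult tickets, c = child tickets.
  a + c = 17
  12a + 2c = 154
Row-reduce the augmented matrix:
R2 ← R2 − 12·R1.
R2 ← R2 / (-10).
R1 ← R1 − 1·R2.
Reading off the reduced rows gives a = 12, c = 5.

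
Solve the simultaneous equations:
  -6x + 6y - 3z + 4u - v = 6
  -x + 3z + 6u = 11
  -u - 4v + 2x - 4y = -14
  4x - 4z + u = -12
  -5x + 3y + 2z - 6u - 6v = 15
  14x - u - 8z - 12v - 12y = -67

no solution

Row-reduce:
R1 ← R1 / (-6).
R2 ← R2 + 1·R1.
R3 ← R3 − 2·R1.
R4 ← R4 − 4·R1.
R5 ← R5 + 5·R1.
R6 ← R6 − 14·R1.
R2 ← R2 / (-1).
R1 ← R1 + 1·R2.
R3 ← R3 + 2·R2.
R4 ← R4 − 4·R2.
R5 ← R5 + 2·R2.
R6 ← R6 − 2·R2.
R3 ← R3 / (-8).
R1 ← R1 + 3·R3.
R2 ← R2 + 7/2·R3.
R4 ← R4 − 8·R3.
R5 ← R5 + 5/2·R3.
R6 ← R6 + 8·R3.
R4 ← R4 / (44/3).
R1 ← R1 + 17/8·R4.
R2 ← R2 + 13/16·R4.
R3 ← R3 − 31/24·R4.
R5 ← R5 + 805/48·R4.
R6 ← R6 − 88/3·R4.
R5 ← R5 / (-3301/352).
R1 ← R1 − 189/176·R5.
R2 ← R2 − 569/352·R5.
R3 ← R3 − 175/176·R5.
R4 ← R4 + 7/22·R5.
Row 6 reduces to 0 = -1, a contradiction. The system is inconsistent.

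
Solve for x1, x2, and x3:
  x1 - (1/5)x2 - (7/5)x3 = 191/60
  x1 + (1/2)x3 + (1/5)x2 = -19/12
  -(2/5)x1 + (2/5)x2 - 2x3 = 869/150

x1 = -2/5, x2 = 3/4, x3 = -8/3

Row-reduce the augmented matrix:
R2 ← R2 − 1·R1.
R3 ← R3 + 2/5·R1.
R2 ← R2 / (2/5).
R1 ← R1 + 1/5·R2.
R3 ← R3 − 8/25·R2.
R3 ← R3 / (-102/25).
R1 ← R1 + 9/20·R3.
R2 ← R2 − 19/4·R3.
Reading off the reduced rows gives x1 = -2/5, x2 = 3/4, x3 = -8/3.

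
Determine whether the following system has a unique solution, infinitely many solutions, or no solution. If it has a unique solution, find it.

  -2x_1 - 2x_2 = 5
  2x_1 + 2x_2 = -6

Row-reduce:
R1 ← R1 / (-2).
R2 ← R2 − 2·R1.
Row 2 reduces to 0 = -1, a contradiction. The system is inconsistent.

no solution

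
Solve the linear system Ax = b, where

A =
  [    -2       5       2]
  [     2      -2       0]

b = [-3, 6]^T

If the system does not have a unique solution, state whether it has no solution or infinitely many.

Row-reduce:
R1 ← R1 / (-2).
R2 ← R2 − 2·R1.
R2 ← R2 / (3).
R1 ← R1 + 5/2·R2.
Rank is 2 with 3 unknowns, leaving x_3 free.

infinitely many solutions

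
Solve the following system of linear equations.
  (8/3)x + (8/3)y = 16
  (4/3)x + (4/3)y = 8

Row-reduce:
R1 ← R1 / (8/3).
R2 ← R2 − 4/3·R1.
Rank is 1 with 2 unknowns, leaving y free.

infinitely many solutions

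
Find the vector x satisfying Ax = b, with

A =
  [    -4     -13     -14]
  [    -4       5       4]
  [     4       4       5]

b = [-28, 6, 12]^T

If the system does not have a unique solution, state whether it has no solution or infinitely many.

no solution

Row-reduce:
R1 ← R1 / (-4).
R2 ← R2 + 4·R1.
R3 ← R3 − 4·R1.
R2 ← R2 / (18).
R1 ← R1 − 13/4·R2.
R3 ← R3 + 9·R2.
Row 3 reduces to 0 = 1, a contradiction. The system is inconsistent.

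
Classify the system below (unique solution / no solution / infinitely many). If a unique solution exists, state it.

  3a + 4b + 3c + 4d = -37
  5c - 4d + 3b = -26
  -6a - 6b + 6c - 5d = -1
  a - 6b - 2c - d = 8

a = -5, b = 0, c = -6, d = -1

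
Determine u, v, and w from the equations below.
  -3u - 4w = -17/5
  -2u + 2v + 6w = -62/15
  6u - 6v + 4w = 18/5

u = 5/3, v = 4/5, w = -2/5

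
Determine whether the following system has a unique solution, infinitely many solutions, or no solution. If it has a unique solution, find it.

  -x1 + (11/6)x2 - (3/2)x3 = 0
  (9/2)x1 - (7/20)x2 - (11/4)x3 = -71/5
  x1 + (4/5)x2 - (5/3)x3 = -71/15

infinitely many solutions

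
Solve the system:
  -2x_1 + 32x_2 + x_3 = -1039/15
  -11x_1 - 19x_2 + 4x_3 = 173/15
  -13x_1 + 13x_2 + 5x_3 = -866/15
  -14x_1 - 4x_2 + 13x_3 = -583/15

Row-reduce the augmented matrix:
R1 ← R1 / (-2).
R2 ← R2 + 11·R1.
R3 ← R3 + 13·R1.
R4 ← R4 + 14·R1.
R2 ← R2 / (-195).
R1 ← R1 + 16·R2.
R3 ← R3 + 195·R2.
R4 ← R4 + 228·R2.
Swap R3 and R4.
R3 ← R3 / (504/65).
R1 ← R1 + 49/130·R3.
R2 ← R2 − 1/130·R3.
R4 reduces to 0 = 0, so the extra equation is consistent.
Reading off the reduced rows gives x_1 = 9/5, x_2 = -2, x_3 = -5/3.

x_1 = 9/5, x_2 = -2, x_3 = -5/3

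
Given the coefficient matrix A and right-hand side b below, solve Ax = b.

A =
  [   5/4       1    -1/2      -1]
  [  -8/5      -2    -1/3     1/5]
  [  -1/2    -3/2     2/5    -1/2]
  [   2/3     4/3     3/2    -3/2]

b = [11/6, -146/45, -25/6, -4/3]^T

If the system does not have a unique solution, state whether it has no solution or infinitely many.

Row-reduce the augmented matrix:
R1 ← R1 / (5/4).
R2 ← R2 + 8/5·R1.
R3 ← R3 + 1/2·R1.
R4 ← R4 − 2/3·R1.
R2 ← R2 / (-18/25).
R1 ← R1 − 4/5·R2.
R3 ← R3 + 11/10·R2.
R4 ← R4 − 4/5·R2.
R3 ← R3 / (911/540).
R1 ← R1 + 40/27·R3.
R2 ← R2 − 73/54·R3.
R4 ← R4 − 37/54·R3.
R4 ← R4 / (-6754/2733).
R1 ← R1 + 1222/911·R4.
R2 ← R2 − 819/911·R4.
R3 ← R3 − 405/911·R4.
Reading off the reduced rows gives x_1 = 0, x_2 = 2, x_3 = -5/3, x_4 = 1.

x_1 = 0, x_2 = 2, x_3 = -5/3, x_4 = 1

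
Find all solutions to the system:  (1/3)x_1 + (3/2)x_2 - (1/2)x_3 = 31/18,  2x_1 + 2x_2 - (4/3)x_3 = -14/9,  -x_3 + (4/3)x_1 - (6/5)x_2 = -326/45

x_1 = -4/3, x_2 = 7/3, x_3 = 8/3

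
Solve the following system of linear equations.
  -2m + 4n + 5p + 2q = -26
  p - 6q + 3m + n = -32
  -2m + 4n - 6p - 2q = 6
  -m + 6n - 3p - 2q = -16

m = -2, n = -4, p = -4, q = 3

Row-reduce the augmented matrix:
R1 ← R1 / (-2).
R2 ← R2 − 3·R1.
R3 ← R3 + 2·R1.
R4 ← R4 + 1·R1.
R2 ← R2 / (7).
R1 ← R1 + 2·R2.
R4 ← R4 − 4·R2.
R3 ← R3 / (-11).
R1 ← R1 + 1/14·R3.
R2 ← R2 − 17/14·R3.
R4 ← R4 + 145/14·R3.
R4 ← R4 / (191/77).
R1 ← R1 + 141/77·R4.
R2 ← R2 + 67/77·R4.
R3 ← R3 − 4/11·R4.
Reading off the reduced rows gives m = -2, n = -4, p = -4, q = 3.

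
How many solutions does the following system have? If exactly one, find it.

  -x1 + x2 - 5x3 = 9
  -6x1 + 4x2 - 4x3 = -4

infinitely many solutions

Row-reduce:
R1 ← R1 / (-1).
R2 ← R2 + 6·R1.
R2 ← R2 / (-2).
R1 ← R1 + 1·R2.
Rank is 2 with 3 unknowns, leaving x3 free.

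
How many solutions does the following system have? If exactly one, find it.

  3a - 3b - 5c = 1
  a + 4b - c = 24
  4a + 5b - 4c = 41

a = 2, b = 5, c = -2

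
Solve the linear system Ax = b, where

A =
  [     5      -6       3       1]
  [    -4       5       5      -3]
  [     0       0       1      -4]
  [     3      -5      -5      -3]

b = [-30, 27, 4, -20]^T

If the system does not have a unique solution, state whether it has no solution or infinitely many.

Row-reduce the augmented matrix:
R1 ← R1 / (5).
R2 ← R2 + 4·R1.
R4 ← R4 − 3·R1.
R2 ← R2 / (1/5).
R1 ← R1 + 6/5·R2.
R4 ← R4 + 7/5·R2.
R1 ← R1 − 45·R3.
R2 ← R2 − 37·R3.
R4 ← R4 − 45·R3.
R4 ← R4 / (161).
R1 ← R1 − 167·R4.
R2 ← R2 − 137·R4.
R3 ← R3 + 4·R4.
Reading off the reduced rows gives x_1 = -1, x_2 = 4, x_3 = 0, x_4 = -1.

x_1 = -1, x_2 = 4, x_3 = 0, x_4 = -1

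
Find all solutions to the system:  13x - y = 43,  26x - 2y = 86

infinitely many solutions

Row-reduce:
R1 ← R1 / (13).
R2 ← R2 − 26·R1.
Rank is 1 with 2 unknowns, leaving y free.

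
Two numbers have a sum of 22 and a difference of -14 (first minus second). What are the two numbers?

Let x = first number, y = second number.
  x + y = 22
  x - y = -14
From equation 1: x = 22 − y.
Substitute into equation 2 and solve: y = 18.
Then x = 4.

first number: 4, second number: 18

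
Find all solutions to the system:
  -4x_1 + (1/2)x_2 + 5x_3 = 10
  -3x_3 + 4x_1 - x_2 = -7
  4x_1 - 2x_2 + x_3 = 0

no solution

Row-reduce:
R1 ← R1 / (-4).
R2 ← R2 − 4·R1.
R3 ← R3 − 4·R1.
R2 ← R2 / (-1/2).
R1 ← R1 + 1/8·R2.
R3 ← R3 + 3/2·R2.
Row 3 reduces to 0 = 1, a contradiction. The system is inconsistent.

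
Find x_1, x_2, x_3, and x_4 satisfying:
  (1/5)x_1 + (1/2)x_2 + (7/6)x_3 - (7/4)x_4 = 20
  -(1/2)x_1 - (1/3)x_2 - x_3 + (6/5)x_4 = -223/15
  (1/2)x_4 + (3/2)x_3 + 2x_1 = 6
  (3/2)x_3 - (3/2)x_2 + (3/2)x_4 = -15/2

Row-reduce the augmented matrix:
R1 ← R1 / (1/5).
R2 ← R2 + 1/2·R1.
R3 ← R3 − 2·R1.
R2 ← R2 / (11/12).
R1 ← R1 − 5/2·R2.
R3 ← R3 + 5·R2.
R4 ← R4 + 3/2·R2.
R3 ← R3 / (19/66).
R1 ← R1 − 20/33·R3.
R2 ← R2 − 23/11·R3.
R4 ← R4 − 51/11·R3.
R4 ← R4 / (-5577/380).
R1 ← R1 + 29/19·R4.
R2 ← R2 + 1599/190·R4.
R3 ← R3 − 45/19·R4.
Reading off the reduced rows gives x_1 = 0, x_2 = 5, x_3 = 6, x_4 = -6.

x_1 = 0, x_2 = 5, x_3 = 6, x_4 = -6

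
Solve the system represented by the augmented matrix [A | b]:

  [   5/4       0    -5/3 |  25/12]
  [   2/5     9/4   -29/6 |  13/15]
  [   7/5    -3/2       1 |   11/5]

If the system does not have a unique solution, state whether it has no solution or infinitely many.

Row-reduce:
R1 ← R1 / (5/4).
R2 ← R2 − 2/5·R1.
R3 ← R3 − 7/5·R1.
R2 ← R2 / (9/4).
R3 ← R3 + 3/2·R2.
Rank is 2 with 3 unknowns, leaving x_3 free.

infinitely many solutions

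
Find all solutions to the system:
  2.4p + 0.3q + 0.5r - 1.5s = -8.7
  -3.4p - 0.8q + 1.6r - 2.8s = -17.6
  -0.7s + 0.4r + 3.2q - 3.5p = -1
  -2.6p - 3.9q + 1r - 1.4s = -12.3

p = 0, q = 1, r = 0, s = 6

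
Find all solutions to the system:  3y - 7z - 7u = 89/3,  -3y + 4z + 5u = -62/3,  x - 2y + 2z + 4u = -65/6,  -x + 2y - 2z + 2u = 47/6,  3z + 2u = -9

Row-reduce the augmented matrix:
Swap R1 and R3.
R4 ← R4 + 1·R1.
R2 ← R2 / (-3).
R1 ← R1 + 2·R2.
R3 ← R3 − 3·R2.
R3 ← R3 / (-3).
R1 ← R1 + 2/3·R3.
R2 ← R2 + 4/3·R3.
R5 ← R5 − 3·R3.
R4 ← R4 / (6).
R1 ← R1 − 10/9·R4.
R2 ← R2 + 7/9·R4.
R3 ← R3 − 2/3·R4.
R5 reduces to 0 = 0, so the extra equation is consistent.
Reading off the reduced rows gives x = 3/2, y = 5/2, z = -8/3, u = -1/2.

x = 3/2, y = 5/2, z = -8/3, u = -1/2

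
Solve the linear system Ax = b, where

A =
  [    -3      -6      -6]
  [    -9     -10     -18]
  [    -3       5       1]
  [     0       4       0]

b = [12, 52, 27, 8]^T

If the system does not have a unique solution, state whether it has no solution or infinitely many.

Row-reduce the augmented matrix:
R1 ← R1 / (-3).
R2 ← R2 + 9·R1.
R3 ← R3 + 3·R1.
R2 ← R2 / (8).
R1 ← R1 − 2·R2.
R3 ← R3 − 11·R2.
R4 ← R4 − 4·R2.
R3 ← R3 / (7).
R1 ← R1 − 2·R3.
R4 reduces to 0 = 0, so the extra equation is consistent.
Reading off the reduced rows gives x_1 = -6, x_2 = 2, x_3 = -1.

x_1 = -6, x_2 = 2, x_3 = -1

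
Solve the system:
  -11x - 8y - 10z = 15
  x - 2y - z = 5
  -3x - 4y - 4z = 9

no solution

Row-reduce:
R1 ← R1 / (-11).
R2 ← R2 − 1·R1.
R3 ← R3 + 3·R1.
R2 ← R2 / (-30/11).
R1 ← R1 − 8/11·R2.
R3 ← R3 + 20/11·R2.
Row 3 reduces to 0 = 2/3, a contradiction. The system is inconsistent.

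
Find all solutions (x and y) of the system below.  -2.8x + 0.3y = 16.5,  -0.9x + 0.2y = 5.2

x = -6, y = -1

Row-reduce the augmented matrix:
R1 ← R1 / (-14/5).
R2 ← R2 + 9/10·R1.
R2 ← R2 / (29/280).
R1 ← R1 + 3/28·R2.
Reading off the reduced rows gives x = -6, y = -1.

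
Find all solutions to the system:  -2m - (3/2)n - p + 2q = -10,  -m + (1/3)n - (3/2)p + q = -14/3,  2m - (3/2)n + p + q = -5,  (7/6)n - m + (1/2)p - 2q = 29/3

Row-reduce:
R1 ← R1 / (-2).
R2 ← R2 + 1·R1.
R3 ← R3 − 2·R1.
R4 ← R4 + 1·R1.
R2 ← R2 / (13/12).
R1 ← R1 − 3/4·R2.
R3 ← R3 + 3·R2.
R4 ← R4 − 23/12·R2.
R3 ← R3 / (-36/13).
R1 ← R1 − 31/26·R3.
R2 ← R2 + 12/13·R3.
R4 ← R4 − 36/13·R3.
Rank is 3 with 4 unknowns, leaving q free.

infinitely many solutions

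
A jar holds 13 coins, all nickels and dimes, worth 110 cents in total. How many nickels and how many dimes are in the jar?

nickels: 4, dimes: 9

Let n = nickels, d = dimes.
  n + d = 13
  5n + 10d = 110
Row-reduce the augmented matrix:
R2 ← R2 − 5·R1.
R2 ← R2 / (5).
R1 ← R1 − 1·R2.
Reading off the reduced rows gives n = 4, d = 9.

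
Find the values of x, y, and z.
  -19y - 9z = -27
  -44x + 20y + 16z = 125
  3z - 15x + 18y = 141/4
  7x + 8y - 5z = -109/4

Row-reduce the augmented matrix:
Swap R1 and R2.
R1 ← R1 / (-44).
R3 ← R3 + 15·R1.
R4 ← R4 − 7·R1.
R2 ← R2 / (-19).
R1 ← R1 + 5/11·R2.
R3 ← R3 − 123/11·R2.
R4 ← R4 − 123/11·R2.
R3 ← R3 / (-1620/209).
R1 ← R1 + 31/209·R3.
R2 ← R2 − 9/19·R3.
R4 ← R4 + 1620/209·R3.
R4 reduces to 0 = 0, so the extra equation is consistent.
Reading off the reduced rows gives x = -7/4, y = 0, z = 3.

x = -7/4, y = 0, z = 3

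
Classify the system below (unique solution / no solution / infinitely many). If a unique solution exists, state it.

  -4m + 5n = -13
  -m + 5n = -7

m = 2, n = -1

From equation 2: m = 7 + 5·n.
Substitute into equation 1 and solve: n = -1.
Then m = 2.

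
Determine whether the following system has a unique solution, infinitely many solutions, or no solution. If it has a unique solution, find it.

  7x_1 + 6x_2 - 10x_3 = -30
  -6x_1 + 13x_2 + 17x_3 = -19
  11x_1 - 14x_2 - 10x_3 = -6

Row-reduce the augmented matrix:
R1 ← R1 / (7).
R2 ← R2 + 6·R1.
R3 ← R3 − 11·R1.
R2 ← R2 / (127/7).
R1 ← R1 − 6/7·R2.
R3 ← R3 + 164/7·R2.
R3 ← R3 / (2108/127).
R1 ← R1 + 232/127·R3.
R2 ← R2 − 59/127·R3.
Reading off the reduced rows gives x_1 = -4, x_2 = -2, x_3 = -1.

x_1 = -4, x_2 = -2, x_3 = -1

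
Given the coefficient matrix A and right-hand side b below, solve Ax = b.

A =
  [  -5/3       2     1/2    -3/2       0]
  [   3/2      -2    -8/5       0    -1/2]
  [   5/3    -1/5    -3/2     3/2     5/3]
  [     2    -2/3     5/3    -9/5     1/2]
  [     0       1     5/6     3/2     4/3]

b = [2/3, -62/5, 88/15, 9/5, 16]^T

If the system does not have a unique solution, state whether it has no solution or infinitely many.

x_1 = 2, x_2 = 4, x_3 = 4, x_4 = 4, x_5 = 2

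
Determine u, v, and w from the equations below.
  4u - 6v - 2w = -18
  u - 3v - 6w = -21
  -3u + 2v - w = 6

u = -3, v = 0, w = 3

Row-reduce the augmented matrix:
R1 ← R1 / (4).
R2 ← R2 − 1·R1.
R3 ← R3 + 3·R1.
R2 ← R2 / (-3/2).
R1 ← R1 + 3/2·R2.
R3 ← R3 + 5/2·R2.
R3 ← R3 / (20/3).
R1 ← R1 − 5·R3.
R2 ← R2 − 11/3·R3.
Reading off the reduced rows gives u = -3, v = 0, w = 3.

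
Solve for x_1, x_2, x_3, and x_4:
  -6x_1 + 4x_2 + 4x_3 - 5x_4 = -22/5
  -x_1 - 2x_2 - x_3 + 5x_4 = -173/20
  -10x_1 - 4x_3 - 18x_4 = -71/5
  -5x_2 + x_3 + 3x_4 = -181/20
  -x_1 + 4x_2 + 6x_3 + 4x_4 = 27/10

x_1 = 12/5, x_2 = 3/2, x_3 = 1/4, x_4 = -3/5

Row-reduce the augmented matrix:
R1 ← R1 / (-6).
R2 ← R2 + 1·R1.
R3 ← R3 + 10·R1.
R5 ← R5 + 1·R1.
R2 ← R2 / (-8/3).
R1 ← R1 + 2/3·R2.
R3 ← R3 + 20/3·R2.
R4 ← R4 + 5·R2.
R5 ← R5 − 10/3·R2.
R3 ← R3 / (-13/2).
R1 ← R1 + 1/4·R3.
R2 ← R2 − 5/8·R3.
R4 ← R4 − 33/8·R3.
R5 ← R5 − 13/4·R3.
R4 ← R4 / (-1213/52).
R1 ← R1 − 4/13·R4.
R2 ← R2 + 235/52·R4.
R3 ← R3 − 97/26·R4.
R5 reduces to 0 = 0, so the extra equation is consistent.
Reading off the reduced rows gives x_1 = 12/5, x_2 = 3/2, x_3 = 1/4, x_4 = -3/5.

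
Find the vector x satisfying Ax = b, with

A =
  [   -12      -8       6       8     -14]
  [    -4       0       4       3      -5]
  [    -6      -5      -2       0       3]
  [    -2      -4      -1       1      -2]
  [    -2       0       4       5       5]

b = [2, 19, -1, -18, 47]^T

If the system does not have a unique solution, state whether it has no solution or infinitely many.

infinitely many solutions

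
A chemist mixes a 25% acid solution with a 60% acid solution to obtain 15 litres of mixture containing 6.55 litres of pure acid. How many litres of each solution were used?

Let a = litres of solution A, b = litres of solution B.
  a + b = 15
  (1/4)a + (3/5)b = 131/20
From equation 1: a = 15 − b.
Substitute into equation 2 and solve: b = 8.
Then a = 7.

litres of solution A: 7, litres of solution B: 8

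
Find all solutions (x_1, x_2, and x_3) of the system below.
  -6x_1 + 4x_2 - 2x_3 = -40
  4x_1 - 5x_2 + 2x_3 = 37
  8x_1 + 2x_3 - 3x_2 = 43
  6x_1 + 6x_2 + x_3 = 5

x_1 = 3, x_2 = -3, x_3 = 5

Row-reduce the augmented matrix:
R1 ← R1 / (-6).
R2 ← R2 − 4·R1.
R3 ← R3 − 8·R1.
R4 ← R4 − 6·R1.
R2 ← R2 / (-7/3).
R1 ← R1 + 2/3·R2.
R3 ← R3 − 7/3·R2.
R4 ← R4 − 10·R2.
Swap R3 and R4.
R3 ← R3 / (13/7).
R1 ← R1 − 1/7·R3.
R2 ← R2 + 2/7·R3.
R4 reduces to 0 = 0, so the extra equation is consistent.
Reading off the reduced rows gives x_1 = 3, x_2 = -3, x_3 = 5.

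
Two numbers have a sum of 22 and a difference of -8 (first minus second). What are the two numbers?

Let x = first number, y = second number.
  x + y = 22
  x - y = -8
From equation 1: x = 22 − y.
Substitute into equation 2 and solve: y = 15.
Then x = 7.

first number: 7, second number: 15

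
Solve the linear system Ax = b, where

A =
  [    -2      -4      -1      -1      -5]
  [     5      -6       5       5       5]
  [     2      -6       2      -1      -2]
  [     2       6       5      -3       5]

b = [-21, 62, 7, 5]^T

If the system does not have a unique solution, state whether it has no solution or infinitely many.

infinitely many solutions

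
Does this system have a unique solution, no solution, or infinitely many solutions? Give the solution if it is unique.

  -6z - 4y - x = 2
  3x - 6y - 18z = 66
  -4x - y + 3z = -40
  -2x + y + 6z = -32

Row-reduce the augmented matrix:
R1 ← R1 / (-1).
R2 ← R2 − 3·R1.
R3 ← R3 + 4·R1.
R4 ← R4 + 2·R1.
R2 ← R2 / (-18).
R1 ← R1 − 4·R2.
R3 ← R3 − 15·R2.
R4 ← R4 − 9·R2.
R3 ← R3 / (-3).
R1 ← R1 + 2·R3.
R2 ← R2 − 2·R3.
R4 reduces to 0 = 0, so the extra equation is consistent.
Reading off the reduced rows gives x = 6, y = 4, z = -4.

x = 6, y = 4, z = -4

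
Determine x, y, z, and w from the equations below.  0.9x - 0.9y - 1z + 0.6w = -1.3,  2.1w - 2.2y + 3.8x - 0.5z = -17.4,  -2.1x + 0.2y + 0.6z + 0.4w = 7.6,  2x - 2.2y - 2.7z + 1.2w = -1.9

Row-reduce the augmented matrix:
R1 ← R1 / (9/10).
R2 ← R2 − 19/5·R1.
R3 ← R3 + 21/10·R1.
R4 ← R4 − 2·R1.
R2 ← R2 / (8/5).
R1 ← R1 + 1·R2.
R3 ← R3 + 19/10·R2.
R4 ← R4 + 1/5·R2.
R3 ← R3 / (3869/1440).
R1 ← R1 − 175/144·R3.
R2 ← R2 − 335/144·R3.
R4 ← R4 + 1/80·R3.
R4 ← R4 / (-7023/38690).
R1 ← R1 + 718/3869·R4.
R2 ← R2 + 5354/3869·R4.
R3 ← R3 − 1851/3869·R4.
Reading off the reduced rows gives x = -4, y = 5, z = -5, w = 3.

x = -4, y = 5, z = -5, w = 3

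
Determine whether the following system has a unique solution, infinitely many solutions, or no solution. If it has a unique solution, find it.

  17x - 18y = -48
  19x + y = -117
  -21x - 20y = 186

x = -6, y = -3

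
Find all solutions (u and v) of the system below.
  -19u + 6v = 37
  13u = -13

u = -1, v = 3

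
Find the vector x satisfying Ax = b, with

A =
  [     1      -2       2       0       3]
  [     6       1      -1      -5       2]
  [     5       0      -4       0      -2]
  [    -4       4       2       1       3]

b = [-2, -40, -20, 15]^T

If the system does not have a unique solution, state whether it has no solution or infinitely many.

infinitely many solutions

Row-reduce:
R2 ← R2 − 6·R1.
R3 ← R3 − 5·R1.
R4 ← R4 + 4·R1.
R2 ← R2 / (13).
R1 ← R1 + 2·R2.
R3 ← R3 − 10·R2.
R4 ← R4 + 4·R2.
R3 ← R3 / (-4).
R2 ← R2 + 1·R3.
R4 ← R4 − 6·R3.
R4 ← R4 / (68/13).
R1 ← R1 + 10/13·R4.
R2 ← R2 + 35/26·R4.
R3 ← R3 + 25/26·R4.
Rank is 4 with 5 unknowns, leaving x_5 free.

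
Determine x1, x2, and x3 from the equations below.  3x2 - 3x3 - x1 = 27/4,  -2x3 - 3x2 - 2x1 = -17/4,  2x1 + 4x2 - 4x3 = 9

Row-reduce the augmented matrix:
R1 ← R1 / (-1).
R2 ← R2 + 2·R1.
R3 ← R3 − 2·R1.
R2 ← R2 / (-9).
R1 ← R1 + 3·R2.
R3 ← R3 − 10·R2.
R3 ← R3 / (-50/9).
R1 ← R1 − 5/3·R3.
R2 ← R2 + 4/9·R3.
Reading off the reduced rows gives x1 = 0, x2 = 7/4, x3 = -1/2.

x1 = 0, x2 = 7/4, x3 = -1/2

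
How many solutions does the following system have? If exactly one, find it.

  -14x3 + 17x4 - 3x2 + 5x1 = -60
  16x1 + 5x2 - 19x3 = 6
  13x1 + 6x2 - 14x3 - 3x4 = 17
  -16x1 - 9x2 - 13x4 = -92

Row-reduce the augmented matrix:
R1 ← R1 / (5).
R2 ← R2 − 16·R1.
R3 ← R3 − 13·R1.
R4 ← R4 + 16·R1.
R2 ← R2 / (73/5).
R1 ← R1 + 3/5·R2.
R3 ← R3 − 69/5·R2.
R4 ← R4 + 93/5·R2.
R3 ← R3 / (-145/73).
R1 ← R1 + 127/73·R3.
R2 ← R2 − 129/73·R3.
R4 ← R4 + 871/73·R3.
R4 ← R4 / (-7721/145).
R1 ← R1 + 367/145·R4.
R2 ← R2 − 4/145·R4.
R3 ← R3 + 308/145·R4.
Reading off the reduced rows gives x1 = 6, x2 = 1, x3 = 5, x4 = -1.

x1 = 6, x2 = 1, x3 = 5, x4 = -1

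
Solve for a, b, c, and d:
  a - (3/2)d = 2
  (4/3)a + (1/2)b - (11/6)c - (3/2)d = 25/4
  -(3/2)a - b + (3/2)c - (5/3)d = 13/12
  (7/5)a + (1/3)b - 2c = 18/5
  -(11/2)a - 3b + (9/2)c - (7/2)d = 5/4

a = -1, b = 0, c = -5/2, d = -2

Row-reduce the augmented matrix:
R2 ← R2 − 4/3·R1.
R3 ← R3 + 3/2·R1.
R4 ← R4 − 7/5·R1.
R5 ← R5 + 11/2·R1.
R2 ← R2 / (1/2).
R3 ← R3 + 1·R2.
R4 ← R4 − 1/3·R2.
R5 ← R5 + 3·R2.
R3 ← R3 / (-13/6).
R2 ← R2 + 11/3·R3.
R4 ← R4 + 7/9·R3.
R5 ← R5 + 13/2·R3.
R4 ← R4 / (1646/585).
R1 ← R1 + 3/2·R4.
R2 ← R2 − 463/78·R4.
R3 ← R3 − 35/26·R4.
R5 reduces to 0 = 0, so the extra equation is consistent.
Reading off the reduced rows gives a = -1, b = 0, c = -5/2, d = -2.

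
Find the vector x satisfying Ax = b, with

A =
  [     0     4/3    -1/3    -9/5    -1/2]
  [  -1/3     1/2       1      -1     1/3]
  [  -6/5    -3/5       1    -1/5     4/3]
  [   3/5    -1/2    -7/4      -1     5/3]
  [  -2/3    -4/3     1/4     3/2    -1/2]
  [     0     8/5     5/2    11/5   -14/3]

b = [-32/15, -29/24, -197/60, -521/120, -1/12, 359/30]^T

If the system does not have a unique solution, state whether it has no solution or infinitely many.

Row-reduce the augmented matrix:
Swap R1 and R2.
R1 ← R1 / (-1/3).
R3 ← R3 + 6/5·R1.
R4 ← R4 − 3/5·R1.
R5 ← R5 + 2/3·R1.
R2 ← R2 / (4/3).
R1 ← R1 + 3/2·R2.
R3 ← R3 + 12/5·R2.
R4 ← R4 − 2/5·R2.
R5 ← R5 + 7/3·R2.
R6 ← R6 − 8/5·R2.
R3 ← R3 / (-16/5).
R1 ← R1 + 27/8·R3.
R2 ← R2 + 1/4·R3.
R4 ← R4 − 3/20·R3.
R5 ← R5 + 7/3·R3.
R6 ← R6 − 29/10·R3.
R4 ← R4 / (-901/400).
R1 ← R1 − 129/160·R4.
R2 ← R2 + 109/80·R4.
R3 ← R3 + 1/20·R4.
R5 ← R5 − 7/30·R4.
R6 ← R6 − 901/200·R4.
R5 ← R5 / (-35637/28832).
R1 ← R1 − 5665/57664·R5.
R2 ← R2 + 50605/28832·R5.
R3 ← R3 − 673/3604·R5.
R4 ← R4 + 22855/21624·R5.
R6 reduces to 0 = 0, so the extra equation is consistent.
Reading off the reduced rows gives x_1 = 2, x_2 = 9/4, x_3 = 1, x_4 = 8/3, x_5 = 0.

x_1 = 2, x_2 = 9/4, x_3 = 1, x_4 = 8/3, x_5 = 0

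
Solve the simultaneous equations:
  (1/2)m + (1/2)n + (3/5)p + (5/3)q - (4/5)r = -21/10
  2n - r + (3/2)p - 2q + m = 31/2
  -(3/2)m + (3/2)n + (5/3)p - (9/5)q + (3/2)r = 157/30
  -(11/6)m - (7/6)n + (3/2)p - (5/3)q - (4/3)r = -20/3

infinitely many solutions

Row-reduce:
R1 ← R1 / (1/2).
R2 ← R2 − 1·R1.
R3 ← R3 + 3/2·R1.
R4 ← R4 + 11/6·R1.
R1 ← R1 − 1·R2.
R3 ← R3 − 3·R2.
R4 ← R4 − 2/3·R2.
R3 ← R3 / (77/30).
R1 ← R1 − 9/10·R3.
R2 ← R2 − 3/10·R3.
R4 ← R4 − 7/2·R3.
R4 ← R4 / (-200/11).
R1 ← R1 − 2234/1155·R4.
R2 ← R2 + 8752/1155·R4.
R3 ← R3 − 576/77·R4.
Rank is 4 with 5 unknowns, leaving r free.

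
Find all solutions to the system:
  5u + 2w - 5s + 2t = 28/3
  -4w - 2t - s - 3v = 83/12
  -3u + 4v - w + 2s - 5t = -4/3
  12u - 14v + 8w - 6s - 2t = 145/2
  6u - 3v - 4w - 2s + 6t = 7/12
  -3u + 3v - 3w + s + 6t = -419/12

u = 3, v = -7/4, w = 1, s = 1/3, t = -3

Row-reduce the augmented matrix:
R1 ← R1 / (5).
R3 ← R3 + 3·R1.
R4 ← R4 − 12·R1.
R5 ← R5 − 6·R1.
R6 ← R6 + 3·R1.
R2 ← R2 / (-3).
R3 ← R3 − 4·R2.
R4 ← R4 + 14·R2.
R5 ← R5 + 3·R2.
R6 ← R6 − 3·R2.
R3 ← R3 / (-77/15).
R1 ← R1 − 2/5·R3.
R2 ← R2 − 4/3·R3.
R4 ← R4 − 328/15·R3.
R5 ← R5 + 12/5·R3.
R6 ← R6 + 29/5·R3.
R4 ← R4 / (8/11).
R1 ← R1 + 13/11·R4.
R2 ← R2 + 3/11·R4.
R3 ← R3 − 5/11·R4.
R5 ← R5 − 67/11·R4.
R6 ← R6 + 4/11·R4.
R5 ← R5 / (6107/28).
R1 ← R1 + 163/4·R5.
R2 ← R2 + 291/28·R5.
R3 ← R3 − 473/28·R5.
R4 ← R4 + 963/28·R5.
R6 reduces to 0 = 0, so the extra equation is consistent.
Reading off the reduced rows gives u = 3, v = -7/4, w = 1, s = 1/3, t = -3.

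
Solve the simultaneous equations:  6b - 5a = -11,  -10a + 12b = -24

no solution

Row-reduce:
R1 ← R1 / (-5).
R2 ← R2 + 10·R1.
Row 2 reduces to 0 = -2, a contradiction. The system is inconsistent.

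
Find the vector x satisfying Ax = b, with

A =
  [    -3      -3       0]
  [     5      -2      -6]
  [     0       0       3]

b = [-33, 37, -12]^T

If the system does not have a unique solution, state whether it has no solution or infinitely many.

Row-reduce the augmented matrix:
R1 ← R1 / (-3).
R2 ← R2 − 5·R1.
R2 ← R2 / (-7).
R1 ← R1 − 1·R2.
R3 ← R3 / (3).
R1 ← R1 + 6/7·R3.
R2 ← R2 − 6/7·R3.
Reading off the reduced rows gives x_1 = 5, x_2 = 6, x_3 = -4.

x_1 = 5, x_2 = 6, x_3 = -4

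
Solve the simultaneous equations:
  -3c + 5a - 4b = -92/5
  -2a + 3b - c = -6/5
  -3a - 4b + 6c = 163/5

a = -3, b = -7/5, c = 3

Row-reduce the augmented matrix:
R1 ← R1 / (5).
R2 ← R2 + 2·R1.
R3 ← R3 + 3·R1.
R2 ← R2 / (7/5).
R1 ← R1 + 4/5·R2.
R3 ← R3 + 32/5·R2.
R3 ← R3 / (-41/7).
R1 ← R1 + 13/7·R3.
R2 ← R2 + 11/7·R3.
Reading off the reduced rows gives a = -3, b = -7/5, c = 3.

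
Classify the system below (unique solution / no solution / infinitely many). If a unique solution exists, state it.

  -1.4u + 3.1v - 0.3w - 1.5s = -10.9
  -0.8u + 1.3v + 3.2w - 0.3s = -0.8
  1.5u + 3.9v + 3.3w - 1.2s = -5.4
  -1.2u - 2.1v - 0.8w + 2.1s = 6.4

Row-reduce the augmented matrix:
R1 ← R1 / (-7/5).
R2 ← R2 + 4/5·R1.
R3 ← R3 − 3/2·R1.
R4 ← R4 + 6/5·R1.
R2 ← R2 / (-33/70).
R1 ← R1 + 31/14·R2.
R3 ← R3 − 1011/140·R2.
R4 ← R4 + 333/70·R2.
R3 ← R3 / (12017/220).
R1 ← R1 + 1031/66·R3.
R2 ← R2 + 236/33·R3.
R4 ← R4 + 1901/55·R3.
R4 ← R4 / (83379/60085).
R1 ← R1 − 1111/12017·R4.
R2 ← R2 + 5191/12017·R4.
R3 ← R3 − 1260/12017·R4.
Reading off the reduced rows gives u = 1, v = -2, w = 1, s = 2.

u = 1, v = -2, w = 1, s = 2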